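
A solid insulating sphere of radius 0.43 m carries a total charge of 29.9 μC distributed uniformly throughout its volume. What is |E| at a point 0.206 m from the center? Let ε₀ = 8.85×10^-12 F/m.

By spherical symmetry E is radial; choose a Gaussian sphere of radius r = 0.206 m (r < R).
Only the charge within r is enclosed: Q_enc = Q·(r/R)³ = (29.9 μC)·(0.206 m/0.43 m)³ = 3.288×10^-6 C.
Since E is radial and uniform over the Gaussian sphere, Φ = E·4πr² = Q_enc/ε₀.
E = |Q_enc|/(4πε₀r²) = (3.288e-6)/(4π·8.85×10^-12·(0.206)²) = 6.97e5 N/C.

E ≈ 6.97e5 N/C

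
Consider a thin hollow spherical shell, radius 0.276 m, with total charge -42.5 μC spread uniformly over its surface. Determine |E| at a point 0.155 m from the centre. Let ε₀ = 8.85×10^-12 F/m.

Use a concentric Gaussian sphere at r = 0.155 m (inside the shell, r < 0.276 m).
All the charge is outside the Gaussian surface: Q_enc = 0, hence E = 0 everywhere inside the shell.

|E| = 0 V/m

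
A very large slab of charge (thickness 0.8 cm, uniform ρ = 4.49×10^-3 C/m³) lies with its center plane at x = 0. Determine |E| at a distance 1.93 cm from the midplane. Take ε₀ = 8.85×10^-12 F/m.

E = 2.03×10^6 N/C

The point |x| = 1.93 cm lies outside the slab (half-thickness 0.004 m). A symmetric pillbox spanning the full slab encloses Q_enc = ρ·d·A.
Flux = 2EA ⇒ E = |ρ|d/(2ε₀), independent of distance outside.
E = (4.49×10^-3)(0.008)/(2·8.85×10^-12) = 2.03×10^6 N/C.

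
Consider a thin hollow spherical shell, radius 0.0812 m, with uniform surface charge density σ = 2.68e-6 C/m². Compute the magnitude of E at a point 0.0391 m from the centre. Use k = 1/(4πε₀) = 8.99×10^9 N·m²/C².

|E| = 0 N/C

Use a concentric Gaussian sphere at r = 0.0391 m (inside the shell, r < 0.0812 m).
All the charge is outside the Gaussian surface: Q_enc = 0, hence E = 0 everywhere inside the shell.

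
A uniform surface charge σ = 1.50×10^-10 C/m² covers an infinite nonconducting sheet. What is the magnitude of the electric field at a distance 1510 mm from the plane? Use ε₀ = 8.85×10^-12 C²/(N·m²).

E = 8.47 N/C

Choose a cylindrical pillbox piercing the sheet, end faces (area A) parallel to it.
Only the two end caps contribute flux: Φ = 2EA. With Q_enc = σA, Gauss's law gives E = |σ|/(2ε₀).
E = |σ|/(2ε₀) = (1.50×10^-10)/(2·8.85×10^-12) = 8.47 N/C.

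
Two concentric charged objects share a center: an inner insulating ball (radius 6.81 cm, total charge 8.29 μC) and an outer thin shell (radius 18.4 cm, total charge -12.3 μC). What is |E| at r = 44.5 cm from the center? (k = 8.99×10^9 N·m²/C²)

|E| = 1.82×10^5 V/m

Take a concentric spherical Gaussian surface of radius r = 44.5 cm (r > 18.4 cm, enclosing both).
Q_enc = (8.29 μC) + (-12.3 μC) = -4.01×10^-6 C.
Gauss's law: E·4πr² = Q_enc/ε₀.
E = k|Q_enc|/r² = (8.99×10^9)(4.01×10^-6)/(0.445)² = 1.82×10^5 N/C.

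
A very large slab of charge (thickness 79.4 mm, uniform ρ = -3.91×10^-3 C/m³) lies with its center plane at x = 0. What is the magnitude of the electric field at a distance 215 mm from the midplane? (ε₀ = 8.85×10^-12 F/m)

E ≈ 1.75e7 N/C

The point |x| = 215 mm lies outside the slab (half-thickness 0.0397 m). A symmetric pillbox spanning the full slab encloses Q_enc = ρ·d·A.
Flux = 2EA ⇒ E = |ρ|d/(2ε₀), independent of distance outside.
E = (3.91e-3)(0.0794)/(2·8.85×10^-12) = 1.75×10^7 N/C.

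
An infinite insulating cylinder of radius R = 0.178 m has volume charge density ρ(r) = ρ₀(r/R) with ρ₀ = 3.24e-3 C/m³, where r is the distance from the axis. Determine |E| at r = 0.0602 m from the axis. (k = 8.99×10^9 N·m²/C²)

By cylindrical symmetry E is radial; use a coaxial Gaussian cylinder of radius 0.0602 m and length L (r < R).
Integrating ρ over the cross-section to radius r: λ_enc = (2πρ₀/R) ∫₀^r r'^2 dr' = 2πρ₀ r^3/(3·R) = 8.317×10^-6 C/m.
Gauss's law: E·2πrL = λ_enc L/ε₀.
E = 2k|λ_enc|/r = 2(8.99×10^9)(8.317×10^-6)/(0.0602) = 2.48×10^6 N/C.

E = 2.48×10^6 N/C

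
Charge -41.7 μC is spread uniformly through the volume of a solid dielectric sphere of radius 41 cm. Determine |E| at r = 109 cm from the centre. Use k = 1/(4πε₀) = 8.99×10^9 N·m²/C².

Symmetry ⇒ E = E(r) r̂. Gaussian sphere of radius r = 109 cm (r > R, so the entire charge is enclosed).
Q_enc = -41.7 μC = -4.17×10^-5 C.
By Gauss's law, ∮E·dA = E·4πr² = Q_enc/ε₀.
E = k|Q_enc|/r² = (8.99×10^9)(4.17×10^-5)/(1.09)² = 3.16×10^5 N/C.

|E| ≈ 3.16×10^5 N/C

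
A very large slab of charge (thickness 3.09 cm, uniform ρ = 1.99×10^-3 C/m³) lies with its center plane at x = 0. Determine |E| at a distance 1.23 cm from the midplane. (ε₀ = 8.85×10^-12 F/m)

By symmetry E is perpendicular to the slab. A Gaussian pillbox from −1.23 cm to +1.23 cm (face area A) lies entirely within the slab.
Q_enc = ρ·(2x)·A and flux = 2EA, so 2EA = 2ρxA/ε₀ ⇒ E = |ρ|x/ε₀.
E = (1.99e-3)(0.0123)/(8.85×10^-12) = 2.77×10^6 N/C.

|E| ≈ 2.77×10^6 V/m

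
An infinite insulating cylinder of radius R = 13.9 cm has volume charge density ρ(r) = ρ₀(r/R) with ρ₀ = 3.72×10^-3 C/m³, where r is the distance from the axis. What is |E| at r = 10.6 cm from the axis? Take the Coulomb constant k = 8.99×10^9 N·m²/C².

Choose a coaxial cylinder of radius r = 10.6 cm (arbitrary length L) as the Gaussian surface (r < R).
Integrating ρ over the cross-section to radius r: λ_enc = (2πρ₀/R) ∫₀^r r'^2 dr' = 2πρ₀ r^3/(3·R) = 6.676×10^-5 C/m.
Gauss's law: E·2πrL = λ_enc L/ε₀.
E = 2k|λ_enc|/r = 2(8.99×10^9)(6.676e-5)/(0.106) = 1.13e7 N/C.

|E| ≈ 1.13e7 V/m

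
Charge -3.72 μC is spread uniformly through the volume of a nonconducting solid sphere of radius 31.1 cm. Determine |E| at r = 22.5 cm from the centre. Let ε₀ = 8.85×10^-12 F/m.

Take a concentric spherical Gaussian surface of radius r = 22.5 cm (r < R).
Only the charge within r is enclosed: Q_enc = Q·(r/R)³ = (-3.72 μC)·(22.5 cm/31.1 cm)³ = -1.409×10^-6 C.
Applying ∮E·dA = Q_enc/ε₀ with Φ = E(4πr²):
E = |Q_enc|/(4πε₀r²) = (1.409×10^-6)/(4π·8.85×10^-12·(0.225)²) = 2.50×10^5 N/C.

E = 2.50×10^5 N/C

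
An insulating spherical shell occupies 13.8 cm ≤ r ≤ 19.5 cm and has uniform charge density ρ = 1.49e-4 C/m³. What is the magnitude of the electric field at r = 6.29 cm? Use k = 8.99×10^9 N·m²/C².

|E| = 0 V/m

Use a concentric Gaussian sphere at r = 6.29 cm (r < 13.8 cm, inside the empty cavity).
No charge is enclosed, so by Gauss's law E·4πr² = 0 ⇒ E = 0.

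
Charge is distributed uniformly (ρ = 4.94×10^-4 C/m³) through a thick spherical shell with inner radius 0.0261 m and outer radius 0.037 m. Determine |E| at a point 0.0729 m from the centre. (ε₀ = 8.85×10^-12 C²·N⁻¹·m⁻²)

Use a concentric Gaussian sphere at r = 0.0729 m (r > 0.037 m, enclosing the whole shell).
Q_enc = ρ·(4π/3)(b³ − a³) = (4.94×10^-4)·(4π/3)·((0.037)³ − (0.0261)³) = 6.802×10^-8 C.
By Gauss's law, ∮E·dA = E·4πr² = Q_enc/ε₀.
E = |Q_enc|/(4πε₀r²) = (6.802×10^-8)/(4π·8.85×10^-12·(0.0729)²) = 1.15×10^5 N/C.

|E| = 1.15e5 V/m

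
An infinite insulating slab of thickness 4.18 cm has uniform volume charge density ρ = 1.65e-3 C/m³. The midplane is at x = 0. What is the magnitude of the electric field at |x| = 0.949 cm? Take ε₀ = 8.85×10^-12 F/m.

E = 1.77e6 N/C

By symmetry E is perpendicular to the slab. A Gaussian pillbox from −0.949 cm to +0.949 cm (face area A) lies entirely within the slab.
Q_enc = ρ·(2x)·A and flux = 2EA, so 2EA = 2ρxA/ε₀ ⇒ E = |ρ|x/ε₀.
E = (1.65e-3)(0.00949)/(8.85×10^-12) = 1.77×10^6 N/C.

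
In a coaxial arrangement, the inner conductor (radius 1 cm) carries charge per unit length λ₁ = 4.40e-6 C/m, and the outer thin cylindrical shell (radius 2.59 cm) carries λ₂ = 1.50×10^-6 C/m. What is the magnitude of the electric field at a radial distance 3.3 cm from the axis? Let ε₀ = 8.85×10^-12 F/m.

E = 3.22×10^6 N/C

By cylindrical symmetry E is radial; use a coaxial Gaussian cylinder of radius 3.3 cm and length L (r > 2.59 cm, enclosing both).
λ_enc = λ₁ + λ₂ = (4.40e-6) + (1.50×10^-6) = 5.90×10^-6 C/m.
Since E is radial and uniform over the curved surface, Φ = E·2πrL = Q_enc/ε₀ = λ_enc L/ε₀.
E = |λ_enc|/(2πε₀r) = (5.90×10^-6)/(2π·8.85×10^-12·0.033) = 3.22×10^6 N/C.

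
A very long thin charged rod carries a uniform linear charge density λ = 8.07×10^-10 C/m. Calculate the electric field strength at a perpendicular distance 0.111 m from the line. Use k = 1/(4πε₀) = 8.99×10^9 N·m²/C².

Choose a coaxial cylinder of radius r = 0.111 m (arbitrary length L) as the Gaussian surface.
Q_enc = λL, so λ_enc = 8.07e-10 C/m.
Since E is radial and uniform over the curved surface, Φ = E·2πrL = Q_enc/ε₀ = λ_enc L/ε₀.
E = 2k|λ_enc|/r = 2(8.99×10^9)(8.07e-10)/(0.111) = 131 N/C.

|E| ≈ 131 N/C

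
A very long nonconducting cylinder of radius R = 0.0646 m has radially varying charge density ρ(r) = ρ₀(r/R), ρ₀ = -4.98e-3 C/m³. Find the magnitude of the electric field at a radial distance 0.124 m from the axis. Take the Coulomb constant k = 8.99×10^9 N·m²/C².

Take a coaxial cylindrical Gaussian surface of radius r = 0.124 m and length L (r > R, full charge per length enclosed).
λ_enc = 2π ∫₀^R ρ₀(r'/R)^1 r' dr' = 2πρ₀R²/3 = -4.353e-5 C/m.
Gauss's law: E·2πrL = λ_enc L/ε₀.
E = 2k|λ_enc|/r = 2(8.99×10^9)(4.353×10^-5)/(0.124) = 6.31e6 N/C.

E = 6.31e6 N/C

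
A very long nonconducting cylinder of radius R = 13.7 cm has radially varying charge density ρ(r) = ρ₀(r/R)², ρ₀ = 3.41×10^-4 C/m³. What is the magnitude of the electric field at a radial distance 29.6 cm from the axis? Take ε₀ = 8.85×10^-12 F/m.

|E| ≈ 6.11×10^5 V/m

By cylindrical symmetry E is radial; use a coaxial Gaussian cylinder of radius 29.6 cm and length L (r > R, full charge per length enclosed).
λ_enc = 2π ∫₀^R ρ₀(r'/R)^2 r' dr' = 2πρ₀R²/4 = 1.005×10^-5 C/m.
Applying ∮E·dA = Q_enc/ε₀ with the end caps contributing no flux:
E = |λ_enc|/(2πε₀r) = (1.005×10^-5)/(2π·8.85×10^-12·0.296) = 6.11e5 N/C.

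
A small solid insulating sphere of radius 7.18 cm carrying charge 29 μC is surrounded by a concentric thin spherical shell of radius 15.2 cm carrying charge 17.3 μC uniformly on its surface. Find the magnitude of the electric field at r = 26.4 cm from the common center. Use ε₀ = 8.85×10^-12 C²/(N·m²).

By spherical symmetry E is radial; choose a Gaussian sphere of radius r = 26.4 cm (r > 15.2 cm, enclosing both).
Q_enc = (29 μC) + (17.3 μC) = 4.63×10^-5 C.
Applying ∮E·dA = Q_enc/ε₀ with Φ = E(4πr²):
E = |Q_enc|/(4πε₀r²) = (4.63e-5)/(4π·8.85×10^-12·(0.264)²) = 5.97e6 N/C.

E ≈ 5.97×10^6 V/m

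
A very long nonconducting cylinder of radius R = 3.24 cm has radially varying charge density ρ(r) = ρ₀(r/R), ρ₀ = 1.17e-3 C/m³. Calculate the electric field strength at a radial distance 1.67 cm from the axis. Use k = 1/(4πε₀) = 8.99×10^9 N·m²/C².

3.79e5 N/C

By cylindrical symmetry E is radial; use a coaxial Gaussian cylinder of radius 1.67 cm and length L (r < R).
Integrating ρ over the cross-section to radius r: λ_enc = (2πρ₀/R) ∫₀^r r'^2 dr' = 2πρ₀ r^3/(3·R) = 3.522×10^-7 C/m.
By Gauss's law (flux through the curved wall only), E·2πrL = λ_enc L/ε₀.
E = 2k|λ_enc|/r = 2(8.99×10^9)(3.522e-7)/(0.0167) = 3.79×10^5 N/C.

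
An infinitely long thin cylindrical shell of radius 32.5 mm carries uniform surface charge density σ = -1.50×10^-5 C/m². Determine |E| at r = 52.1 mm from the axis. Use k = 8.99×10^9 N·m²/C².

E ≈ 1.06×10^6 N/C

Coaxial Gaussian cylinder, radius r = 52.1 mm, length L (r > 32.5 mm).
The whole shell is enclosed: λ_enc = σ·2πR = (-1.50e-5)·2π·(0.0325) = -3.063×10^-6 C/m.
Since E is radial and uniform over the curved surface, Φ = E·2πrL = Q_enc/ε₀ = λ_enc L/ε₀.
E = 2k|λ_enc|/r = 2(8.99×10^9)(3.063×10^-6)/(0.0521) = 1.06×10^6 N/C.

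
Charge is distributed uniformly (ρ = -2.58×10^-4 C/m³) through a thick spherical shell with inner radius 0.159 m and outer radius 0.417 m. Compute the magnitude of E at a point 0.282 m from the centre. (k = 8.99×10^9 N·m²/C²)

E ≈ 2.25×10^6 N/C

Use a concentric Gaussian sphere at r = 0.282 m (within the shell material, 0.159 m < r < 0.417 m).
Only the shell between 0.159 m and r is enclosed: Q_enc = ρ·(4π/3)(r³ − a³) = (-2.58e-4)·(4π/3)·((0.282)³ − (0.159)³) = -1.989×10^-5 C.
Gauss's law: E·4πr² = Q_enc/ε₀.
E = k|Q_enc|/r² = (8.99×10^9)(1.989e-5)/(0.282)² = 2.25×10^6 N/C.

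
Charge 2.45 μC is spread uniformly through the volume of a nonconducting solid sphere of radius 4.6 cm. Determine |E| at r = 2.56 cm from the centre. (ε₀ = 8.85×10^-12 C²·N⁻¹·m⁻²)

Symmetry ⇒ E = E(r) r̂. Gaussian sphere of radius r = 2.56 cm (r < R).
Only the charge within r is enclosed: Q_enc = Q·(r/R)³ = (2.45 μC)·(2.56 cm/4.6 cm)³ = 4.223×10^-7 C.
Since E is radial and uniform over the Gaussian sphere, Φ = E·4πr² = Q_enc/ε₀.
E = |Q_enc|/(4πε₀r²) = (4.223×10^-7)/(4π·8.85×10^-12·(0.0256)²) = 5.79×10^6 N/C.

5.79×10^6 N/C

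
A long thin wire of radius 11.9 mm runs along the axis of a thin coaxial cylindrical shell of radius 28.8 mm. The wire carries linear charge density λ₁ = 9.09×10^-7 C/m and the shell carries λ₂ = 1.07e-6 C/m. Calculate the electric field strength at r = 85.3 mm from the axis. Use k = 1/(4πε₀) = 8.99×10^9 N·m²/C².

Take a coaxial cylindrical Gaussian surface of radius r = 85.3 mm and length L (r > 28.8 mm, enclosing both).
λ_enc = λ₁ + λ₂ = (9.09×10^-7) + (1.07e-6) = 1.979×10^-6 C/m.
Applying ∮E·dA = Q_enc/ε₀ with the end caps contributing no flux:
E = 2k|λ_enc|/r = 2(8.99×10^9)(1.979×10^-6)/(0.0853) = 4.17×10^5 N/C.

4.17×10^5 V/m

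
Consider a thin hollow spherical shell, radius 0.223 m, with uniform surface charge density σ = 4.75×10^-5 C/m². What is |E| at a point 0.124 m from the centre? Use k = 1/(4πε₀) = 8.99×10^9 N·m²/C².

|E| = 0 V/m

Symmetry ⇒ E = E(r) r̂. Gaussian sphere of radius r = 0.124 m (inside the shell, r < 0.223 m).
All the charge is outside the Gaussian surface: Q_enc = 0, hence E = 0 everywhere inside the shell.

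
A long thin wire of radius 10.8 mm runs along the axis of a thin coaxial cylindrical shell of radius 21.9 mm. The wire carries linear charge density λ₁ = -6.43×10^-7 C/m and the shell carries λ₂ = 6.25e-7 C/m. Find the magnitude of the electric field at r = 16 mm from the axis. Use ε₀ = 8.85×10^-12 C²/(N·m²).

7.23e5 N/C

Choose a coaxial cylinder of radius r = 16 mm (arbitrary length L) as the Gaussian surface (between the conductors, 10.8 mm < r < 21.9 mm).
Only the inner wire is enclosed; the outer shell contributes nothing inside itself. λ_enc = λ₁ = -6.43e-7 C/m.
Gauss's law: E·2πrL = λ_enc L/ε₀.
E = |λ_enc|/(2πε₀r) = (6.43×10^-7)/(2π·8.85×10^-12·0.016) = 7.23e5 N/C.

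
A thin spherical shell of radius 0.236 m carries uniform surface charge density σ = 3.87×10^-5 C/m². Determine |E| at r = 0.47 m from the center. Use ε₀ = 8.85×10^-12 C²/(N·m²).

Symmetry ⇒ E = E(r) r̂. Gaussian sphere of radius r = 0.47 m (r > 0.236 m).
The entire shell is enclosed: Q_enc = σ·4πR² = (3.87e-5)·4π·(0.236)² = 2.709×10^-5 C.
By Gauss's law, ∮E·dA = E·4πr² = Q_enc/ε₀.
E = |Q_enc|/(4πε₀r²) = (2.709×10^-5)/(4π·8.85×10^-12·(0.47)²) = 1.10×10^6 N/C.

|E| = 1.10×10^6 N/C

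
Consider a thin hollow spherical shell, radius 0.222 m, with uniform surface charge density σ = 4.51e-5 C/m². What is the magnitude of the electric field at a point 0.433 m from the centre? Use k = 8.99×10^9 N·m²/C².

1.34×10^6 V/m

Symmetry ⇒ E = E(r) r̂. Gaussian sphere of radius r = 0.433 m (r > 0.222 m).
The entire shell is enclosed: Q_enc = σ·4πR² = (4.51×10^-5)·4π·(0.222)² = 2.793×10^-5 C.
Since E is radial and uniform over the Gaussian sphere, Φ = E·4πr² = Q_enc/ε₀.
E = k|Q_enc|/r² = (8.99×10^9)(2.793×10^-5)/(0.433)² = 1.34×10^6 N/C.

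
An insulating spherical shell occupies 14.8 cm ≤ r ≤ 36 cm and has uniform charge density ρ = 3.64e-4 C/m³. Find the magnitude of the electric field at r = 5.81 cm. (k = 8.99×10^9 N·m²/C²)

|E| = 0 V/m

Symmetry ⇒ E = E(r) r̂. Gaussian sphere of radius r = 5.81 cm (r < 14.8 cm, inside the empty cavity).
No charge is enclosed, so by Gauss's law E·4πr² = 0 ⇒ E = 0.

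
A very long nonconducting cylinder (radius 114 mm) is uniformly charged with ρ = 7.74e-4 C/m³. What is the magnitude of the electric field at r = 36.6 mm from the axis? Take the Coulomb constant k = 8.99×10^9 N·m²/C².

E ≈ 1.60e6 N/C

Coaxial Gaussian cylinder, radius r = 36.6 mm, length L (r < R).
Enclosed charge per unit length: λ_enc = ρ·πr² = (7.74×10^-4)π(0.0366)² = 3.257×10^-6 C/m.
Applying ∮E·dA = Q_enc/ε₀ with the end caps contributing no flux:
E = 2k|λ_enc|/r = 2(8.99×10^9)(3.257×10^-6)/(0.0366) = 1.60e6 N/C.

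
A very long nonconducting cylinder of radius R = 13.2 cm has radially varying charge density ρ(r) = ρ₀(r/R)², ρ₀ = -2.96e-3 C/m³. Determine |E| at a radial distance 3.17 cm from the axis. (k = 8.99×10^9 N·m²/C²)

E = 1.53×10^5 N/C

By cylindrical symmetry E is radial; use a coaxial Gaussian cylinder of radius 3.17 cm and length L (r < R).
Integrating ρ over the cross-section to radius r: λ_enc = (2πρ₀/R²) ∫₀^r r'^3 dr' = 2πρ₀ r^4/(4·R²) = -2.695×10^-7 C/m.
Gauss's law: E·2πrL = λ_enc L/ε₀.
E = 2k|λ_enc|/r = 2(8.99×10^9)(2.695e-7)/(0.0317) = 1.53e5 N/C.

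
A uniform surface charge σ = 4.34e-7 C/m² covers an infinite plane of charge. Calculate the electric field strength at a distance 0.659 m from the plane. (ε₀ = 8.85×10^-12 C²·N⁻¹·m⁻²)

The symmetry is planar: E is normal to the sheet and the same magnitude on both sides. Take a pillbox straddling the sheet with end-cap area A.
Flux Φ = 2EA and Q_enc = σA, so 2EA = σA/ε₀ ⇒ E = |σ|/(2ε₀), independent of distance.
E = |σ|/(2ε₀) = (4.34e-7)/(2·8.85×10^-12) = 2.45×10^4 N/C.

E ≈ 2.45×10^4 N/C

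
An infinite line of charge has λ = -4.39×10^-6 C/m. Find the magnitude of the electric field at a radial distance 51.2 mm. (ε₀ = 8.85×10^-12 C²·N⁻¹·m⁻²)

Choose a coaxial cylinder of radius r = 51.2 mm (arbitrary length L) as the Gaussian surface.
Q_enc = λL, so λ_enc = -4.39e-6 C/m.
Gauss's law: E·2πrL = λ_enc L/ε₀.
E = |λ_enc|/(2πε₀r) = (4.39e-6)/(2π·8.85×10^-12·0.0512) = 1.54×10^6 N/C.

E ≈ 1.54×10^6 N/C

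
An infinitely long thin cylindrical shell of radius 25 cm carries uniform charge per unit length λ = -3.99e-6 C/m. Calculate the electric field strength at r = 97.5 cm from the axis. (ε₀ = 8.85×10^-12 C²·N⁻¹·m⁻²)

|E| = 7.36×10^4 V/m

By cylindrical symmetry E is radial; use a coaxial Gaussian cylinder of radius 97.5 cm and length L (r > 25 cm).
The full line charge is enclosed: λ_enc = -3.99×10^-6 C/m.
Applying ∮E·dA = Q_enc/ε₀ with the end caps contributing no flux:
E = |λ_enc|/(2πε₀r) = (3.99×10^-6)/(2π·8.85×10^-12·0.975) = 7.36×10^4 N/C.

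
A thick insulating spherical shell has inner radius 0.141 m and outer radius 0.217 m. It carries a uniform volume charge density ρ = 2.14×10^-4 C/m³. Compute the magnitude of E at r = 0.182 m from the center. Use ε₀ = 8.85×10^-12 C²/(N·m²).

Take a concentric spherical Gaussian surface of radius r = 0.182 m (within the shell material, 0.141 m < r < 0.217 m).
Only the shell between 0.141 m and r is enclosed: Q_enc = ρ·(4π/3)(r³ − a³) = (2.14×10^-4)·(4π/3)·((0.182)³ − (0.141)³) = 2.891×10^-6 C.
Gauss's law: E·4πr² = Q_enc/ε₀.
E = |Q_enc|/(4πε₀r²) = (2.891×10^-6)/(4π·8.85×10^-12·(0.182)²) = 7.85e5 N/C.

E ≈ 7.85×10^5 N/C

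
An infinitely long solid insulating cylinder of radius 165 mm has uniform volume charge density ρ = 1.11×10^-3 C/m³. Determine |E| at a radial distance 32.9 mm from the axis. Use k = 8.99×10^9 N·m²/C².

Coaxial Gaussian cylinder, radius r = 32.9 mm, length L (r < R).
Charge inside radius r per length L is ρ·πr²·L, so λ_enc = ρπr² = 3.775×10^-6 C/m.
Since E is radial and uniform over the curved surface, Φ = E·2πrL = Q_enc/ε₀ = λ_enc L/ε₀.
E = 2k|λ_enc|/r = 2(8.99×10^9)(3.775×10^-6)/(0.0329) = 2.06×10^6 N/C.

2.06×10^6 N/C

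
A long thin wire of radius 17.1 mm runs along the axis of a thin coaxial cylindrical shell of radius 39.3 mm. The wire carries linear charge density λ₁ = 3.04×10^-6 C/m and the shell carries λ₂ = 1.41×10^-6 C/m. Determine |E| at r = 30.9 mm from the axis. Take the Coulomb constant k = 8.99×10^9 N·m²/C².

1.77×10^6 N/C

Choose a coaxial cylinder of radius r = 30.9 mm (arbitrary length L) as the Gaussian surface (between the conductors, 17.1 mm < r < 39.3 mm).
Only the inner wire is enclosed; the outer shell contributes nothing inside itself. λ_enc = λ₁ = 3.04×10^-6 C/m.
Applying ∮E·dA = Q_enc/ε₀ with the end caps contributing no flux:
E = 2k|λ_enc|/r = 2(8.99×10^9)(3.04×10^-6)/(0.0309) = 1.77×10^6 N/C.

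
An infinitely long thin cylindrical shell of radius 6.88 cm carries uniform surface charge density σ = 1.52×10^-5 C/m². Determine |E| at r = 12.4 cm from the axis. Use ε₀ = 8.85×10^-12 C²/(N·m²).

Choose a coaxial cylinder of radius r = 12.4 cm (arbitrary length L) as the Gaussian surface (r > 6.88 cm).
The whole shell is enclosed: λ_enc = σ·2πR = (1.52×10^-5)·2π·(0.0688) = 6.571e-6 C/m.
Gauss's law: E·2πrL = λ_enc L/ε₀.
E = |λ_enc|/(2πε₀r) = (6.571×10^-6)/(2π·8.85×10^-12·0.124) = 9.53×10^5 N/C.

|E| ≈ 9.53e5 N/C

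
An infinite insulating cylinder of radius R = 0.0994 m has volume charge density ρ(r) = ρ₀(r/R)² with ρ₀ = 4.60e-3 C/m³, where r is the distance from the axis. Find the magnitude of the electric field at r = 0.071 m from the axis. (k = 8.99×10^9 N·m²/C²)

E ≈ 4.71×10^6 N/C

Take a coaxial cylindrical Gaussian surface of radius r = 0.071 m and length L (r < R).
λ_enc = ∫₀^r ρ(r')·2πr' dr' = (2πρ₀/R²)·r^4/4 = 1.858e-5 C/m.
By Gauss's law (flux through the curved wall only), E·2πrL = λ_enc L/ε₀.
E = 2k|λ_enc|/r = 2(8.99×10^9)(1.858e-5)/(0.071) = 4.71×10^6 N/C.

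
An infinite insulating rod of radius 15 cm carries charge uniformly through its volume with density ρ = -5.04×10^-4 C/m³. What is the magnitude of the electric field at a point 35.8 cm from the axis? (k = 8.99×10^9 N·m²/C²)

By cylindrical symmetry E is radial; use a coaxial Gaussian cylinder of radius 35.8 cm and length L (r > 15 cm, full cross-section enclosed).
λ_enc = ρ·πR² = (-5.04e-4)π(0.15)² = -3.563×10^-5 C/m.
Gauss's law: E·2πrL = λ_enc L/ε₀.
E = 2k|λ_enc|/r = 2(8.99×10^9)(3.563e-5)/(0.358) = 1.79e6 N/C.

|E| = 1.79e6 N/C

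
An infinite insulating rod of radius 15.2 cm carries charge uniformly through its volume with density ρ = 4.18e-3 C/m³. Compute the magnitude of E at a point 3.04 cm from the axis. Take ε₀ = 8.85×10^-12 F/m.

E ≈ 7.18×10^6 N/C

By cylindrical symmetry E is radial; use a coaxial Gaussian cylinder of radius 3.04 cm and length L (r < R).
Enclosed charge per unit length: λ_enc = ρ·πr² = (4.18e-3)π(0.0304)² = 1.214×10^-5 C/m.
Gauss's law: E·2πrL = λ_enc L/ε₀.
E = |λ_enc|/(2πε₀r) = (1.214×10^-5)/(2π·8.85×10^-12·0.0304) = 7.18×10^6 N/C.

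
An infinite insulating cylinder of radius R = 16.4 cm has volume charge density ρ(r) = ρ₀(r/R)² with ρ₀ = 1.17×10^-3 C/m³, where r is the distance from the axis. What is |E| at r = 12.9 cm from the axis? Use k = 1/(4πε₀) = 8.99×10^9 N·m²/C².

|E| ≈ 2.64e6 V/m

Take a coaxial cylindrical Gaussian surface of radius r = 12.9 cm and length L (r < R).
Integrating ρ over the cross-section to radius r: λ_enc = (2πρ₀/R²) ∫₀^r r'^3 dr' = 2πρ₀ r^4/(4·R²) = 1.892e-5 C/m.
Gauss's law: E·2πrL = λ_enc L/ε₀.
E = 2k|λ_enc|/r = 2(8.99×10^9)(1.892e-5)/(0.129) = 2.64e6 N/C.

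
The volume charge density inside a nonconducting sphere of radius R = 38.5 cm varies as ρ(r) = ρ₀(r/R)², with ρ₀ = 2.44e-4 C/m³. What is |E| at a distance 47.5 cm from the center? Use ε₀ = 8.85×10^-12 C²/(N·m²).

1.39e6 N/C

Take a concentric spherical Gaussian surface of radius r = 47.5 cm (r > R, all charge enclosed).
Q_enc = 4π ∫₀^R ρ₀(r'/R)^2 r'² dr' = 4πρ₀R³/5 = 3.50×10^-5 C.
By Gauss's law, ∮E·dA = E·4πr² = Q_enc/ε₀.
E = |Q_enc|/(4πε₀r²) = (3.50e-5)/(4π·8.85×10^-12·(0.475)²) = 1.39e6 N/C.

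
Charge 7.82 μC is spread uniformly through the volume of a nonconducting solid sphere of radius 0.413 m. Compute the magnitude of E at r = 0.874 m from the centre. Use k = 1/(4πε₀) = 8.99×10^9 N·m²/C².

Symmetry ⇒ E = E(r) r̂. Gaussian sphere of radius r = 0.874 m (r > R, so the entire charge is enclosed).
Q_enc = 7.82 μC = 7.82e-6 C.
Applying ∮E·dA = Q_enc/ε₀ with Φ = E(4πr²):
E = k|Q_enc|/r² = (8.99×10^9)(7.82×10^-6)/(0.874)² = 9.20×10^4 N/C.

|E| = 9.20×10^4 V/m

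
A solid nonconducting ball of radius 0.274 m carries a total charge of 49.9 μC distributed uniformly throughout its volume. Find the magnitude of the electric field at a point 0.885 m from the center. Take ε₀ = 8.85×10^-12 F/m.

|E| = 5.73e5 N/C

Use a concentric Gaussian sphere at r = 0.885 m (r > R, so the entire charge is enclosed).
Q_enc = 49.9 μC = 4.99e-5 C.
Applying ∮E·dA = Q_enc/ε₀ with Φ = E(4πr²):
E = |Q_enc|/(4πε₀r²) = (4.99×10^-5)/(4π·8.85×10^-12·(0.885)²) = 5.73×10^5 N/C.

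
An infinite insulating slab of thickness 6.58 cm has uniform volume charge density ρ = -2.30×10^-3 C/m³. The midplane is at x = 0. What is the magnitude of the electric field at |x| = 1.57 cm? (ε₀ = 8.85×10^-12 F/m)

E ≈ 4.08×10^6 N/C

By symmetry E is perpendicular to the slab. A Gaussian pillbox from −1.57 cm to +1.57 cm (face area A) lies entirely within the slab.
Q_enc = ρ·(2x)·A and flux = 2EA, so 2EA = 2ρxA/ε₀ ⇒ E = |ρ|x/ε₀.
E = (2.30×10^-3)(0.0157)/(8.85×10^-12) = 4.08e6 N/C.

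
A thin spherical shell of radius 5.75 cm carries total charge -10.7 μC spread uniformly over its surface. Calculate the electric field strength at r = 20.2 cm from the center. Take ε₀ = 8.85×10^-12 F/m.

2.36×10^6 N/C

Symmetry ⇒ E = E(r) r̂. Gaussian sphere of radius r = 20.2 cm (r > 5.75 cm).
The entire shell is enclosed: Q_enc = -1.07×10^-5 C.
By Gauss's law, ∮E·dA = E·4πr² = Q_enc/ε₀.
E = |Q_enc|/(4πε₀r²) = (1.07×10^-5)/(4π·8.85×10^-12·(0.202)²) = 2.36e6 N/C.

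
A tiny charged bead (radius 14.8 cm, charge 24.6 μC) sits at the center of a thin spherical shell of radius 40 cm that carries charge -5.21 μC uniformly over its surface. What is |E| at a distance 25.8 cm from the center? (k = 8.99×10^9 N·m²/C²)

|E| ≈ 3.32×10^6 V/m

Symmetry ⇒ E = E(r) r̂. Gaussian sphere of radius r = 25.8 cm (between the bodies, 14.8 cm < r < 40 cm).
The shell at 40 cm lies outside the Gaussian surface, so Q_enc = 24.6 μC = 2.46×10^-5 C.
Since E is radial and uniform over the Gaussian sphere, Φ = E·4πr² = Q_enc/ε₀.
E = k|Q_enc|/r² = (8.99×10^9)(2.46×10^-5)/(0.258)² = 3.32×10^6 N/C.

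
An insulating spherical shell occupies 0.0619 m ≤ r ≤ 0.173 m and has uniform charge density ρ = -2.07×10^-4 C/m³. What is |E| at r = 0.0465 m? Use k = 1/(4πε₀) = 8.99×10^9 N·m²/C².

E = 0 (no enclosed charge)

Take a concentric spherical Gaussian surface of radius r = 0.0465 m (r < 0.0619 m, inside the empty cavity).
Q_enc = 0 (all charge lies at larger r); Gauss's law gives E = 0.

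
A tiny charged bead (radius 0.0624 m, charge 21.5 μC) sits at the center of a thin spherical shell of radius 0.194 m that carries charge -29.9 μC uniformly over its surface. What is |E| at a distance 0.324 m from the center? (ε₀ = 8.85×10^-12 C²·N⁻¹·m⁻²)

|E| = 7.20e5 V/m

Symmetry ⇒ E = E(r) r̂. Gaussian sphere of radius r = 0.324 m (r > 0.194 m, enclosing both).
Q_enc = (21.5 μC) + (-29.9 μC) = -8.40e-6 C.
Since E is radial and uniform over the Gaussian sphere, Φ = E·4πr² = Q_enc/ε₀.
E = |Q_enc|/(4πε₀r²) = (8.40×10^-6)/(4π·8.85×10^-12·(0.324)²) = 7.20e5 N/C.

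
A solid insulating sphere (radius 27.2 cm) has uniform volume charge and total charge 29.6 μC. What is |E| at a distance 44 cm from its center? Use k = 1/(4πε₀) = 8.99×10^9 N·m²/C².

E = 1.37×10^6 N/C

Take a concentric spherical Gaussian surface of radius r = 44 cm (r > R, so the entire charge is enclosed).
Q_enc = 29.6 μC = 2.96×10^-5 C.
Since E is radial and uniform over the Gaussian sphere, Φ = E·4πr² = Q_enc/ε₀.
E = k|Q_enc|/r² = (8.99×10^9)(2.96e-5)/(0.44)² = 1.37e6 N/C.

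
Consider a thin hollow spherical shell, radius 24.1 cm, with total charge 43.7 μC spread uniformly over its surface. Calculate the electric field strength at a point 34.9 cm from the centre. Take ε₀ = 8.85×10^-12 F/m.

3.23×10^6 N/C

Take a concentric spherical Gaussian surface of radius r = 34.9 cm (r > 24.1 cm).
The entire shell is enclosed: Q_enc = 4.37e-5 C.
Gauss's law: E·4πr² = Q_enc/ε₀.
E = |Q_enc|/(4πε₀r²) = (4.37e-5)/(4π·8.85×10^-12·(0.349)²) = 3.23e6 N/C.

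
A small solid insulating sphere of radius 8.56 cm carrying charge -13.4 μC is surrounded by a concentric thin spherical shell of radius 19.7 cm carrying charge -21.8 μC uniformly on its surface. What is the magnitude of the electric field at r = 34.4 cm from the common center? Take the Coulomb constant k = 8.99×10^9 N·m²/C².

Use a concentric Gaussian sphere at r = 34.4 cm (r > 19.7 cm, enclosing both).
Q_enc = (-13.4 μC) + (-21.8 μC) = -3.52×10^-5 C.
By Gauss's law, ∮E·dA = E·4πr² = Q_enc/ε₀.
E = k|Q_enc|/r² = (8.99×10^9)(3.52×10^-5)/(0.344)² = 2.67×10^6 N/C.

E = 2.67×10^6 N/C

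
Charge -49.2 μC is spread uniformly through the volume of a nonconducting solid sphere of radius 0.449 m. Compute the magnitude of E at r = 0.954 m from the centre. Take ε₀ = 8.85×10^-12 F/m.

Take a concentric spherical Gaussian surface of radius r = 0.954 m (r > R, so the entire charge is enclosed).
Q_enc = -49.2 μC = -4.92×10^-5 C.
Applying ∮E·dA = Q_enc/ε₀ with Φ = E(4πr²):
E = |Q_enc|/(4πε₀r²) = (4.92×10^-5)/(4π·8.85×10^-12·(0.954)²) = 4.86×10^5 N/C.

|E| ≈ 4.86×10^5 N/C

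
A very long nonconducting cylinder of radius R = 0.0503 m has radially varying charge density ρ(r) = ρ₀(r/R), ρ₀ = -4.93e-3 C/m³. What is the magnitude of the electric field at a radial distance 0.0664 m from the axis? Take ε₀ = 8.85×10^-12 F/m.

Coaxial Gaussian cylinder, radius r = 0.0664 m, length L (r > R, full charge per length enclosed).
λ_enc = 2π ∫₀^R ρ₀(r'/R)^1 r' dr' = 2πρ₀R²/3 = -2.612×10^-5 C/m.
Since E is radial and uniform over the curved surface, Φ = E·2πrL = Q_enc/ε₀ = λ_enc L/ε₀.
E = |λ_enc|/(2πε₀r) = (2.612×10^-5)/(2π·8.85×10^-12·0.0664) = 7.08×10^6 N/C.

|E| = 7.08×10^6 N/C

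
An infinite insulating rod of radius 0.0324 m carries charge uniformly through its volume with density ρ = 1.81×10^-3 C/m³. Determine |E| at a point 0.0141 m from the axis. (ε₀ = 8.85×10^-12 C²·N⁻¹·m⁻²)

|E| = 1.44×10^6 N/C

By cylindrical symmetry E is radial; use a coaxial Gaussian cylinder of radius 0.0141 m and length L (r < R).
Enclosed charge per unit length: λ_enc = ρ·πr² = (1.81e-3)π(0.0141)² = 1.13×10^-6 C/m.
Gauss's law: E·2πrL = λ_enc L/ε₀.
E = |λ_enc|/(2πε₀r) = (1.13×10^-6)/(2π·8.85×10^-12·0.0141) = 1.44e6 N/C.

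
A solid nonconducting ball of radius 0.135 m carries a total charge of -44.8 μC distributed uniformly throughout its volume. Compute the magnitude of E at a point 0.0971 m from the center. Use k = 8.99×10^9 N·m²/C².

|E| = 1.59×10^7 N/C

Symmetry ⇒ E = E(r) r̂. Gaussian sphere of radius r = 0.0971 m (r < R).
For a uniform sphere the enclosed fraction is (r/R)³, so Q_enc = (-44.8 μC)(0.0971/0.135)³ = -1.667×10^-5 C.
Gauss's law: E·4πr² = Q_enc/ε₀.
E = k|Q_enc|/r² = (8.99×10^9)(1.667×10^-5)/(0.0971)² = 1.59e7 N/C.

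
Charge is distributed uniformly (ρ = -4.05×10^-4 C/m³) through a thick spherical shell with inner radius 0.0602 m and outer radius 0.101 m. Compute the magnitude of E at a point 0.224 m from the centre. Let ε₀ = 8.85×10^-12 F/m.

2.47×10^5 V/m

By spherical symmetry E is radial; choose a Gaussian sphere of radius r = 0.224 m (r > 0.101 m, enclosing the whole shell).
Q_enc = ρ·(4π/3)(b³ − a³) = (-4.05×10^-4)·(4π/3)·((0.101)³ − (0.0602)³) = -1.378×10^-6 C.
By Gauss's law, ∮E·dA = E·4πr² = Q_enc/ε₀.
E = |Q_enc|/(4πε₀r²) = (1.378×10^-6)/(4π·8.85×10^-12·(0.224)²) = 2.47e5 N/C.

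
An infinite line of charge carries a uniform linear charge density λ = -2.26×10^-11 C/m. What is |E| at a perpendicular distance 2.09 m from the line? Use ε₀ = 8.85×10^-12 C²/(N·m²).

|E| = 0.194 V/m

Choose a coaxial cylinder of radius r = 2.09 m (arbitrary length L) as the Gaussian surface.
Q_enc = λL, so λ_enc = -2.26×10^-11 C/m.
Gauss's law: E·2πrL = λ_enc L/ε₀.
E = |λ_enc|/(2πε₀r) = (2.26×10^-11)/(2π·8.85×10^-12·2.09) = 0.194 N/C.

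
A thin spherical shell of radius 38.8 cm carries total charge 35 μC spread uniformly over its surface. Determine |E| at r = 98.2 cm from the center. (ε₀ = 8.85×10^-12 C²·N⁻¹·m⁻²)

By spherical symmetry E is radial; choose a Gaussian sphere of radius r = 98.2 cm (r > 38.8 cm).
The entire shell is enclosed: Q_enc = 3.50e-5 C.
Since E is radial and uniform over the Gaussian sphere, Φ = E·4πr² = Q_enc/ε₀.
E = |Q_enc|/(4πε₀r²) = (3.50×10^-5)/(4π·8.85×10^-12·(0.982)²) = 3.26×10^5 N/C.

3.26×10^5 N/C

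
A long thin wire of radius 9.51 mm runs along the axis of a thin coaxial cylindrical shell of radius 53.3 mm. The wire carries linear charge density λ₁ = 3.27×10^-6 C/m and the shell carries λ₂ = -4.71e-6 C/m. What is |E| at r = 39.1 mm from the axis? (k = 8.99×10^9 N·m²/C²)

Choose a coaxial cylinder of radius r = 39.1 mm (arbitrary length L) as the Gaussian surface (between the conductors, 9.51 mm < r < 53.3 mm).
Only the inner wire is enclosed; the outer shell contributes nothing inside itself. λ_enc = λ₁ = 3.27e-6 C/m.
Applying ∮E·dA = Q_enc/ε₀ with the end caps contributing no flux:
E = 2k|λ_enc|/r = 2(8.99×10^9)(3.27×10^-6)/(0.0391) = 1.50×10^6 N/C.

E ≈ 1.50×10^6 N/C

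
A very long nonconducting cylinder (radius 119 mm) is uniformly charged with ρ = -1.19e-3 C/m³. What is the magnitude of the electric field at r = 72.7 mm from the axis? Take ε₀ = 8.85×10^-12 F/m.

Choose a coaxial cylinder of radius r = 72.7 mm (arbitrary length L) as the Gaussian surface (r < R).
Enclosed charge per unit length: λ_enc = ρ·πr² = (-1.19e-3)π(0.0727)² = -1.976×10^-5 C/m.
Applying ∮E·dA = Q_enc/ε₀ with the end caps contributing no flux:
E = |λ_enc|/(2πε₀r) = (1.976×10^-5)/(2π·8.85×10^-12·0.0727) = 4.89e6 N/C.

E ≈ 4.89e6 V/m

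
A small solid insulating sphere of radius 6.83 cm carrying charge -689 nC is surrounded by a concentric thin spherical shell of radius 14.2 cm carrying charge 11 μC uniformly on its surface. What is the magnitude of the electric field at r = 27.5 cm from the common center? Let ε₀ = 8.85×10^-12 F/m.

Symmetry ⇒ E = E(r) r̂. Gaussian sphere of radius r = 27.5 cm (r > 14.2 cm, enclosing both).
Q_enc = (-689 nC) + (11 μC) = 1.031×10^-5 C.
By Gauss's law, ∮E·dA = E·4πr² = Q_enc/ε₀.
E = |Q_enc|/(4πε₀r²) = (1.031e-5)/(4π·8.85×10^-12·(0.275)²) = 1.23×10^6 N/C.

E ≈ 1.23×10^6 N/C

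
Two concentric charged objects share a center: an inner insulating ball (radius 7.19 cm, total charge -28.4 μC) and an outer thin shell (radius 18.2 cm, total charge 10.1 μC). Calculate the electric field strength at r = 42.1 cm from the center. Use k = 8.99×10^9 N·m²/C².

E ≈ 9.28×10^5 V/m

By spherical symmetry E is radial; choose a Gaussian sphere of radius r = 42.1 cm (r > 18.2 cm, enclosing both).
Q_enc = (-28.4 μC) + (10.1 μC) = -1.83e-5 C.
Applying ∮E·dA = Q_enc/ε₀ with Φ = E(4πr²):
E = k|Q_enc|/r² = (8.99×10^9)(1.83e-5)/(0.421)² = 9.28×10^5 N/C.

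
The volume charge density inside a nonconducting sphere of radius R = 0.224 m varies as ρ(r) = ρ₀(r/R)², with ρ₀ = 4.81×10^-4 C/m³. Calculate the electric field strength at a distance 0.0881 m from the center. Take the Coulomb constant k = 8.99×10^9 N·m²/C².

|E| = 1.48×10^5 V/m

Symmetry ⇒ E = E(r) r̂. Gaussian sphere of radius r = 0.0881 m (r < R).
Q_enc = ∫₀^r ρ(r')·4πr'² dr' = (4πρ₀/R²) ∫₀^r r'^4 dr' = 4πρ₀ r^5/(5·R²) = 1.279e-7 C.
By Gauss's law, ∮E·dA = E·4πr² = Q_enc/ε₀.
E = k|Q_enc|/r² = (8.99×10^9)(1.279×10^-7)/(0.0881)² = 1.48e5 N/C.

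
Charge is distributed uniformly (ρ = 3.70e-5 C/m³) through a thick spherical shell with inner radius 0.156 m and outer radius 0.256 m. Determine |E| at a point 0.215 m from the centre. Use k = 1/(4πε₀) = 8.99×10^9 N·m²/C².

Use a concentric Gaussian sphere at r = 0.215 m (within the shell material, 0.156 m < r < 0.256 m).
Enclosed charge is the volume from a to r: Q_enc = (4π/3)ρ(r³ − a³) = 9.519e-7 C.
Gauss's law: E·4πr² = Q_enc/ε₀.
E = k|Q_enc|/r² = (8.99×10^9)(9.519×10^-7)/(0.215)² = 1.85e5 N/C.

E = 1.85×10^5 N/C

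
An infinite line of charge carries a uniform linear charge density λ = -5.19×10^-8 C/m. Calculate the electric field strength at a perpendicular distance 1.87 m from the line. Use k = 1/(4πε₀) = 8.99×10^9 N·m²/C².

|E| ≈ 499 N/C

Choose a coaxial cylinder of radius r = 1.87 m (arbitrary length L) as the Gaussian surface.
Q_enc = λL, so λ_enc = -5.19e-8 C/m.
Since E is radial and uniform over the curved surface, Φ = E·2πrL = Q_enc/ε₀ = λ_enc L/ε₀.
E = 2k|λ_enc|/r = 2(8.99×10^9)(5.19e-8)/(1.87) = 499 N/C.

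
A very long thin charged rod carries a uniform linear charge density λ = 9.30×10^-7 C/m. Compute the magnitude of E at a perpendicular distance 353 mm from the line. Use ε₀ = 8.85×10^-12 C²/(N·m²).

|E| ≈ 4.74×10^4 N/C

Take a coaxial cylindrical Gaussian surface of radius r = 353 mm and length L.
Q_enc = λL, so λ_enc = 9.30×10^-7 C/m.
Applying ∮E·dA = Q_enc/ε₀ with the end caps contributing no flux:
E = |λ_enc|/(2πε₀r) = (9.30×10^-7)/(2π·8.85×10^-12·0.353) = 4.74e4 N/C.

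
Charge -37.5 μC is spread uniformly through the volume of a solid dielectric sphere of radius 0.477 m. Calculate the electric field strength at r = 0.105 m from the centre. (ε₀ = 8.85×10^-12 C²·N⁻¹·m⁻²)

E ≈ 3.26×10^5 N/C

Use a concentric Gaussian sphere at r = 0.105 m (r < R).
Only the charge within r is enclosed: Q_enc = Q·(r/R)³ = (-37.5 μC)·(0.105 m/0.477 m)³ = -4.00×10^-7 C.
Since E is radial and uniform over the Gaussian sphere, Φ = E·4πr² = Q_enc/ε₀.
E = |Q_enc|/(4πε₀r²) = (4.00×10^-7)/(4π·8.85×10^-12·(0.105)²) = 3.26×10^5 N/C.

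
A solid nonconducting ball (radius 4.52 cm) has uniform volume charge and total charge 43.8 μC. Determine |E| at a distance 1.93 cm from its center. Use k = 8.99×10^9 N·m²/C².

By spherical symmetry E is radial; choose a Gaussian sphere of radius r = 1.93 cm (r < R).
Only the charge within r is enclosed: Q_enc = Q·(r/R)³ = (43.8 μC)·(1.93 cm/4.52 cm)³ = 3.41×10^-6 C.
Applying ∮E·dA = Q_enc/ε₀ with Φ = E(4πr²):
E = k|Q_enc|/r² = (8.99×10^9)(3.41e-6)/(0.0193)² = 8.23e7 N/C.

E = 8.23e7 V/m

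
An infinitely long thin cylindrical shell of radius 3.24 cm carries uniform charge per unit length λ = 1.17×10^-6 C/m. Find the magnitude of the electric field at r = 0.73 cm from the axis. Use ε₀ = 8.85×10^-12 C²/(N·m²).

Take a coaxial cylindrical Gaussian surface of radius r = 0.73 cm and length L (r < 3.24 cm, inside the shell).
No charge is enclosed, so Gauss's law gives E·2πrL = 0 ⇒ E = 0.

E = 0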